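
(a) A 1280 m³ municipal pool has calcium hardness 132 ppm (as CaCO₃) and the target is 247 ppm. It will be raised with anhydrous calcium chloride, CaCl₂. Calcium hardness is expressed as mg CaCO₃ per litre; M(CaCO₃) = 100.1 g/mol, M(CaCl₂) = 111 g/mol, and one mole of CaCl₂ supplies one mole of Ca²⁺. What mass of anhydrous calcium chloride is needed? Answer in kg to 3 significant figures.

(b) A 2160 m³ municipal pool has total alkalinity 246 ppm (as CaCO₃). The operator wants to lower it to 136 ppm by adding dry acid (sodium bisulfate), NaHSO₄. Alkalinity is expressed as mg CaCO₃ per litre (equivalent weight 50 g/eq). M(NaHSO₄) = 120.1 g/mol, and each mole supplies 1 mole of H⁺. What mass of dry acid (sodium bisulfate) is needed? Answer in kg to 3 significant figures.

(a) 163 kg; (b) 571 kg

(a) Volume: 1280 m³ = 1,280,000 L.
(a) Hardness to add: (247 − 132) = 115 mg/L as CaCO₃ × 1,280,000 L = 147,200 g as CaCO₃.
(a) Moles of Ca²⁺ (1 mol Ca²⁺ ≡ 1 mol CaCO₃): 147,200 / 100.1 g/mol = 1471 mol.
(a) Mass of CaCl₂: 1471 × 111 = 163,200 g.

(b) Volume: 2160 m³ = 2,160,000 L.
(b) Alkalinity to neutralize: (246 − 136) = 110 mg/L as CaCO₃ × 2,160,000 L = 237,600 g as CaCO₃.
(b) Equivalents of H⁺ required: 237,600 ÷ 50 g/eq = 4752 eq = 4752 mol NaHSO₄.
(b) Mass of NaHSO₄: 4752 × 120.1 = 570,700 g.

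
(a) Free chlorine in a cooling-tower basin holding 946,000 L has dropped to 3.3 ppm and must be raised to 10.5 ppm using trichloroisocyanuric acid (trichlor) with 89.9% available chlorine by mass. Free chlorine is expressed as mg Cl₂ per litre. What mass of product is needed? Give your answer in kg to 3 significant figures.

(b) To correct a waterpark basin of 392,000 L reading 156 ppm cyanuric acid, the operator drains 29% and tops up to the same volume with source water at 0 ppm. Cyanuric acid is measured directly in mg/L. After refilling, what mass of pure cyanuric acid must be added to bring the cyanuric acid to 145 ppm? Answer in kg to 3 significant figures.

(a) Chlorine deficit: 10.5 − 3.3 = 7.2 ppm = 7.2 mg/L as Cl₂.
(a) Cl₂ equivalent needed: 7.2 mg/L × 946,000 L = 6,811,000 mg = 6811 g.
(a) Product at 89.9% available chlorine: 6811 / 0.899 = 7576 g.

(b) After draining 29% and refilling: 156 × 0.71 + 0 × 0.29 = 110.76 ppm.
(b) Deficit to target: 145 − 110.76 = 34.24 mg/L.
(b) Mass: 34.24 mg/L × 392,000 L = 13,420 g cyanuric acid.

(a) 7.58 kg; (b) 13.4 kg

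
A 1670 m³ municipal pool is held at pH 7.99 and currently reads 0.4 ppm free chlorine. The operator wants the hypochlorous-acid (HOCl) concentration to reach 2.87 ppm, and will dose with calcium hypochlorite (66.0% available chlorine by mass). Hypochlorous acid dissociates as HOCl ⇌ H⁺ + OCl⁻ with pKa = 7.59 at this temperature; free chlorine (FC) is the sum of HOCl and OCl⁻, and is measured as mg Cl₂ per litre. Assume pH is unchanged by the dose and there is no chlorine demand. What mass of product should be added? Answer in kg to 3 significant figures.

24.5 kg

Volume: 1670 m³ = 1,670,000 L.
[OCl⁻]/[HOCl] = 10^(pH − pKa) = 10^(7.99 − 7.59) = 2.512; fraction as HOCl = 1/(1 + 2.512) = 0.2847.
Free chlorine required for 2.87 ppm HOCl: 2.87 / 0.2847 = 10.08 ppm.
FC to add: 10.08 − 0.4 = 9.679 mg/L as Cl₂.
Cl₂ equivalent: 9.679 mg/L × 1,670,000 L = 16,160 g.
Product at 66.0% available Cl: 16,160 / 0.66 = 24,490 g.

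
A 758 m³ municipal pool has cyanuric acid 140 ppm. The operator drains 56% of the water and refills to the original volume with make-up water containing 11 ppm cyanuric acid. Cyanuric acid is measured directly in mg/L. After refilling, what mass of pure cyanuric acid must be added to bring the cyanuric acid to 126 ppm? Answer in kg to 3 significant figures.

Volume: 758 m³ = 758,000 L.
After draining 56% and refilling: 140 × 0.44 + 11 × 0.56 = 67.76 ppm.
Deficit to target: 126 − 67.76 = 58.24 mg/L.
Mass: 58.24 mg/L × 758,000 L = 44,150 g cyanuric acid.

44.1 kg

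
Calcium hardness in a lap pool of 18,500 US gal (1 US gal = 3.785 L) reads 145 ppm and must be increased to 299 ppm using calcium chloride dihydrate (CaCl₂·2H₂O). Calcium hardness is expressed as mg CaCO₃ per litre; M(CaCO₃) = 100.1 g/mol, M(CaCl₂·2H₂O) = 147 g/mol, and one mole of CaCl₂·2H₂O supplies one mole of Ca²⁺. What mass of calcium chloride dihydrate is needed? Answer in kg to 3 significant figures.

15.8 kg

Volume: 18,500 US gal × 3.785 L/gal = 70,022 L.
Hardness to add: (299 − 145) = 154 mg/L as CaCO₃ × 70,022 L = 10,780 g as CaCO₃.
Moles of Ca²⁺ (1 mol Ca²⁺ ≡ 1 mol CaCO₃): 10,780 / 100.1 g/mol = 107.7 mol.
Mass of CaCl₂·2H₂O: 107.7 × 147 = 15,840 g.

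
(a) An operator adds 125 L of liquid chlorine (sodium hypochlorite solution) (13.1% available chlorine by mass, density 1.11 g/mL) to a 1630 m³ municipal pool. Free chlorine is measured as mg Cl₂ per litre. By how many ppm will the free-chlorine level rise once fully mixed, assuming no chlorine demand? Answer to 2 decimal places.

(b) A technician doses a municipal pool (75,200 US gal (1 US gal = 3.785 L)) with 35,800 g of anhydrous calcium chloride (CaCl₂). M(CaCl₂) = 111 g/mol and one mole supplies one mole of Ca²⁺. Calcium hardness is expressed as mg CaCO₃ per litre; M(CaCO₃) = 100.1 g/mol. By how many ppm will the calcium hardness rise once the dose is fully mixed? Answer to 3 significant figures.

(a) 11.15 ppm; (b) 113 ppm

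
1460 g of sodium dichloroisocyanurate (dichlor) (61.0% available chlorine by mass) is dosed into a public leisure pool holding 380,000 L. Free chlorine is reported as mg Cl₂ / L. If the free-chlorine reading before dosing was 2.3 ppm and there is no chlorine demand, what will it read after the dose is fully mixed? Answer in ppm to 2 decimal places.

4.64 ppm

Available chlorine delivered: 1460 g × 0.61 = 890.6 g as Cl₂.
Concentration rise: 890.6 g / 380,000 L = 2.344 mg/L = 2.34 ppm.
Final FC: 2.3 + 2.34 = 4.64 ppm.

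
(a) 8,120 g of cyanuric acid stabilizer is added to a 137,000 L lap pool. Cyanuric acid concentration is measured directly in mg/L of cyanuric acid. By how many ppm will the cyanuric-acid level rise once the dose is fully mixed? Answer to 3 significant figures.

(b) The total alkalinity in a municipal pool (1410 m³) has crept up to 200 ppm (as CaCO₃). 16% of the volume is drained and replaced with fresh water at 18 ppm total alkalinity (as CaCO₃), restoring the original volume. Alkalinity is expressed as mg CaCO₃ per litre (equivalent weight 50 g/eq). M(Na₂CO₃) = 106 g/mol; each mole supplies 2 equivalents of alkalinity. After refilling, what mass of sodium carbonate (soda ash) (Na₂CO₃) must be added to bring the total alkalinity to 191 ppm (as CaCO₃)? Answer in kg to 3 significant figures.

(a) 59.3 ppm; (b) 30.1 kg

(a) Rise: 8,120 g / 137,000 L × 1000 = 59.27 mg/L.

(b) Volume: 1410 m³ = 1,410,000 L.
(b) After draining 16% and refilling: 200 × 0.84 + 18 × 0.16 = 170.88 ppm.
(b) Deficit to target: 191 − 170.88 = 20.12 mg/L.
(b) As CaCO₃: 20.12 mg/L × 1,410,000 L = 28,370 g; ÷ 50 g/eq ÷ 2 = 283.7 mol Na₂CO₃.
(b) Mass: 283.7 × 106 = 30,070 g.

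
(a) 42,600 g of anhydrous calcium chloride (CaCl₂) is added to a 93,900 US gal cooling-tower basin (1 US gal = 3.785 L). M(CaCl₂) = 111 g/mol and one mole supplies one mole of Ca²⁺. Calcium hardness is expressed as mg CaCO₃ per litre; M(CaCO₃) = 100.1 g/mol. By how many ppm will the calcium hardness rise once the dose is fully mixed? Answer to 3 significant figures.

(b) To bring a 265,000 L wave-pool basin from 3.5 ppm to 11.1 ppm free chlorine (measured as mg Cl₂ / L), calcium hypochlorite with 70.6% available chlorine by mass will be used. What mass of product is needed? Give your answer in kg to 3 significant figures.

(a) Volume: 93,900 US gal × 3.785 L/gal = 355,412 L.
(a) Moles of Ca²⁺: 42,600 g ÷ 111 g/mol = 383.8 mol.
(a) As CaCO₃: 383.8 mol × 100.1 g/mol = 38,420 g.
(a) Rise: 38,420 g / 355,412 L × 1000 = 108.1 mg/L.

(b) Chlorine deficit: 11.1 − 3.5 = 7.6 ppm = 7.6 mg/L as Cl₂.
(b) Cl₂ equivalent needed: 7.6 mg/L × 265,000 L = 2,014,000 mg = 2014 g.
(b) Product at 70.6% available chlorine: 2014 / 0.706 = 2853 g.

(a) 108 ppm; (b) 2.85 kg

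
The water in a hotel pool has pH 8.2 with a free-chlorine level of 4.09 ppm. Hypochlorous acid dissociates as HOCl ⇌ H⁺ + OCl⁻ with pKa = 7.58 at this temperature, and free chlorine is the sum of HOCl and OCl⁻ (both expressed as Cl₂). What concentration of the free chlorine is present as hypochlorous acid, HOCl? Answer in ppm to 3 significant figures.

0.791 ppm

[OCl⁻]/[HOCl] = 10^(pH − pKa) = 10^(8.2 − 7.58) = 10^0.62 = 4.169.
Fraction as HOCl = 1 / (1 + 4.169) = 0.1935.
HOCl = 0.1935 × 4.09 ppm = 0.7913 ppm.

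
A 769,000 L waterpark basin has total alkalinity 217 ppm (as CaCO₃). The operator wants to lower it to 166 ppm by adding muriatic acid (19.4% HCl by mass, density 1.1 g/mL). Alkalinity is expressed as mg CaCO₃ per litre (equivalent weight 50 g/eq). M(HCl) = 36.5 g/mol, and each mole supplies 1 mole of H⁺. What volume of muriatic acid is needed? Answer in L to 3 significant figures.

Alkalinity to neutralize: (217 − 166) = 51 mg/L as CaCO₃ × 769,000 L = 39,220 g as CaCO₃.
Equivalents of H⁺ required: 39,220 ÷ 50 g/eq = 784.4 eq = 784.4 mol HCl.
Mass of HCl: 784.4 × 36.5 = 28,630 g.
Mass of 19.4% solution: 28,630 / 0.194 = 147,600 g.
Volume: 147,600 g ÷ 1.1 g/mL = 134,200 mL.

134 L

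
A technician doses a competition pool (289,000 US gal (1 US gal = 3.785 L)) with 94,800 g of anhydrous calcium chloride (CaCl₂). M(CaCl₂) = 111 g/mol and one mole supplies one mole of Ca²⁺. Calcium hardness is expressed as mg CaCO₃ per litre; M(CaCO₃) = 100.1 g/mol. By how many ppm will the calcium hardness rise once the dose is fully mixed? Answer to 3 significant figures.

Volume: 289,000 US gal × 3.785 L/gal = 1,093,865 L.
Moles of Ca²⁺: 94,800 g ÷ 111 g/mol = 854.1 mol.
As CaCO₃: 854.1 mol × 100.1 g/mol = 85,490 g.
Rise: 85,490 g / 1,093,865 L × 1000 = 78.15 mg/L.

78.2 ppm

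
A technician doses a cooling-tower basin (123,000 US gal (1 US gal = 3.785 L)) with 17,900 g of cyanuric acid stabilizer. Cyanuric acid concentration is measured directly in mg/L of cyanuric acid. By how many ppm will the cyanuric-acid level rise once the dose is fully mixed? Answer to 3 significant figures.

38.4 ppm

Volume: 123,000 US gal × 3.785 L/gal = 465,555 L.
Rise: 17,900 g / 465,555 L × 1000 = 38.45 mg/L.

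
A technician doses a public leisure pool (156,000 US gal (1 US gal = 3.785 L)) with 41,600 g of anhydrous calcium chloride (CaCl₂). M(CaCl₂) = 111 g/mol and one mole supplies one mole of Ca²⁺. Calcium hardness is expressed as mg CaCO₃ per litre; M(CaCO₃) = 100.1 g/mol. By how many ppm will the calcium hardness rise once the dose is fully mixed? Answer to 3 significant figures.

Volume: 156,000 US gal × 3.785 L/gal = 590,460 L.
Moles of Ca²⁺: 41,600 g ÷ 111 g/mol = 374.8 mol.
As CaCO₃: 374.8 mol × 100.1 g/mol = 37,510 g.
Rise: 37,510 g / 590,460 L × 1000 = 63.54 mg/L.

63.5 ppm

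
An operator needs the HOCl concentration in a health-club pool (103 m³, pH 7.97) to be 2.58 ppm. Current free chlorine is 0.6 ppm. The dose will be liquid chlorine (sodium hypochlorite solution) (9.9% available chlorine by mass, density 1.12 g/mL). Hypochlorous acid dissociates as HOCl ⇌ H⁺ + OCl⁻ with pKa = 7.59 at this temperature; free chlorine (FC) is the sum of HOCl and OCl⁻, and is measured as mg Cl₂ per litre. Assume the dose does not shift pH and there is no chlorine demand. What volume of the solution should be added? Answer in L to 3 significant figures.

7.59 L

Volume: 103 m³ = 103,000 L.
[OCl⁻]/[HOCl] = 10^(pH − pKa) = 10^(7.97 − 7.59) = 2.399; fraction as HOCl = 1/(1 + 2.399) = 0.2942.
Free chlorine required for 2.58 ppm HOCl: 2.58 / 0.2942 = 8.769 ppm.
FC to add: 8.769 − 0.6 = 8.169 mg/L as Cl₂.
Cl₂ equivalent: 8.169 mg/L × 103,000 L = 841.4 g.
Product at 9.9% available Cl: 841.4 / 0.099 = 8499 g.
Volume: 8499 g ÷ 1.12 g/mL = 7588 mL.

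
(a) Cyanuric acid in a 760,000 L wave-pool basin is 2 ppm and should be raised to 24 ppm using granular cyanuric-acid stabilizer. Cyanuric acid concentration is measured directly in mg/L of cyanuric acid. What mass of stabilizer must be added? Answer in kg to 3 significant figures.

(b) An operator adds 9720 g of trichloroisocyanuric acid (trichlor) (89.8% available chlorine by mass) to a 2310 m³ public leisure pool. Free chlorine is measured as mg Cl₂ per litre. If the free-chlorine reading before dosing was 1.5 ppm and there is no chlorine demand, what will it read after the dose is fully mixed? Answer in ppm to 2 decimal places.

(a) 16.7 kg; (b) 5.28 ppm

(a) CYA to add: (24 − 2) = 22 mg/L × 760,000 L = 16,720 g cyanuric acid.

(b) Volume: 2310 m³ = 2,310,000 L.
(b) Available chlorine delivered: 9720 g × 0.898 = 8729 g as Cl₂.
(b) Concentration rise: 8729 g / 2,310,000 L = 3.779 mg/L = 3.78 ppm.
(b) Final FC: 1.5 + 3.78 = 5.28 ppm.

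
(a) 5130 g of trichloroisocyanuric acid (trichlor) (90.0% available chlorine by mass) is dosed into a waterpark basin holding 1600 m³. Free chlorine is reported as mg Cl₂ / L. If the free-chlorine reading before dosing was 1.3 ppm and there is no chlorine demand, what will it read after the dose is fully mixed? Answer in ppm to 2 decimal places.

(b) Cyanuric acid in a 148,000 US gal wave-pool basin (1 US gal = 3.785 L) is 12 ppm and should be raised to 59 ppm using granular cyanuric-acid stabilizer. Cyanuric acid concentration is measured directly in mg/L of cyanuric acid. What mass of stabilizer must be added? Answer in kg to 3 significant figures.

(a) 4.19 ppm; (b) 26.3 kg

(a) Volume: 1600 m³ = 1,600,000 L.
(a) Available chlorine delivered: 5130 g × 0.9 = 4617 g as Cl₂.
(a) Concentration rise: 4617 g / 1,600,000 L = 2.886 mg/L = 2.89 ppm.
(a) Final FC: 1.3 + 2.89 = 4.19 ppm.

(b) Volume: 148,000 US gal × 3.785 L/gal = 560,180 L.
(b) CYA to add: (59 − 12) = 47 mg/L × 560,180 L = 26,330 g cyanuric acid.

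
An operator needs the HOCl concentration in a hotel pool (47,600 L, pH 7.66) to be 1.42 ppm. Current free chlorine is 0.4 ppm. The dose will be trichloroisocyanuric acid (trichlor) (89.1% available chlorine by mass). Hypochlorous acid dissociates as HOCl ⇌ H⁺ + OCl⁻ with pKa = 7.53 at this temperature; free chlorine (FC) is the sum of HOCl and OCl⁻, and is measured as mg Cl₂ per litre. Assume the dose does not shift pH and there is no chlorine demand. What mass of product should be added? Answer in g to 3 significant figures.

157 g

[OCl⁻]/[HOCl] = 10^(pH − pKa) = 10^(7.66 − 7.53) = 1.349; fraction as HOCl = 1/(1 + 1.349) = 0.4257.
Free chlorine required for 1.42 ppm HOCl: 1.42 / 0.4257 = 3.336 ppm.
FC to add: 3.336 − 0.4 = 2.936 mg/L as Cl₂.
Cl₂ equivalent: 2.936 mg/L × 47,600 L = 139.7 g.
Product at 89.1% available Cl: 139.7 / 0.891 = 156.8 g.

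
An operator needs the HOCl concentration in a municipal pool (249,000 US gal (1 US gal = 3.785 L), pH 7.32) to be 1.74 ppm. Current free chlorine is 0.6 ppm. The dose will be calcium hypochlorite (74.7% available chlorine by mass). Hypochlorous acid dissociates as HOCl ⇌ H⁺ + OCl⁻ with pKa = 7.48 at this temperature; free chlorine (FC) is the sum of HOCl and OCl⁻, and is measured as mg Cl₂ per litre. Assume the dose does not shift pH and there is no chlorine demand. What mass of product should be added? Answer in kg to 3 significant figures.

Volume: 249,000 US gal × 3.785 L/gal = 942,465 L.
[OCl⁻]/[HOCl] = 10^(pH − pKa) = 10^(7.32 − 7.48) = 0.6918; fraction as HOCl = 1/(1 + 0.6918) = 0.5911.
Free chlorine required for 1.74 ppm HOCl: 1.74 / 0.5911 = 2.944 ppm.
FC to add: 2.944 − 0.6 = 2.344 mg/L as Cl₂.
Cl₂ equivalent: 2.344 mg/L × 942,465 L = 2209 g.
Product at 74.7% available Cl: 2209 / 0.747 = 2957 g.

2.96 kg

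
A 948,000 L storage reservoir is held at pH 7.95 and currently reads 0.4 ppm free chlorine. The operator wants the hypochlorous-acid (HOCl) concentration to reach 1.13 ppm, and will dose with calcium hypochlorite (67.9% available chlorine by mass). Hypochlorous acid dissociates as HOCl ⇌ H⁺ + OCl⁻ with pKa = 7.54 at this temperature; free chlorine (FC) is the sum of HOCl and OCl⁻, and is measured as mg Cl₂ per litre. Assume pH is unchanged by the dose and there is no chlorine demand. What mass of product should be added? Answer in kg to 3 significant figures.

5.07 kg

[OCl⁻]/[HOCl] = 10^(pH − pKa) = 10^(7.95 − 7.54) = 2.57; fraction as HOCl = 1/(1 + 2.57) = 0.2801.
Free chlorine required for 1.13 ppm HOCl: 1.13 / 0.2801 = 4.035 ppm.
FC to add: 4.035 − 0.4 = 3.635 mg/L as Cl₂.
Cl₂ equivalent: 3.635 mg/L × 948,000 L = 3446 g.
Product at 67.9% available Cl: 3446 / 0.679 = 5074 g.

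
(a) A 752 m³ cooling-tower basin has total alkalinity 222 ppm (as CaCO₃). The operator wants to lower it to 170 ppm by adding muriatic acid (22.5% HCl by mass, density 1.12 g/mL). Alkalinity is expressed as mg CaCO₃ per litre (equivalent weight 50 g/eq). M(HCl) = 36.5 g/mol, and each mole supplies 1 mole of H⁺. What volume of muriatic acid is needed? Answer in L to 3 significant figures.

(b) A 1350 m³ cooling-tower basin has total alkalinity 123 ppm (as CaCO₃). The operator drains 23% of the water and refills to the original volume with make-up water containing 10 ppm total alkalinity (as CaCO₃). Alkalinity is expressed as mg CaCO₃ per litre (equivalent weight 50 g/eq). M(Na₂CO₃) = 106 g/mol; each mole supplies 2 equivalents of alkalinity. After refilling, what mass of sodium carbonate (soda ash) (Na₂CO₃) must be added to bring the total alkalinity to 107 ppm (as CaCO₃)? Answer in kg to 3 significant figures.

(a) 113 L; (b) 14.3 kg

(a) Volume: 752 m³ = 752,000 L.
(a) Alkalinity to neutralize: (222 − 170) = 52 mg/L as CaCO₃ × 752,000 L = 39,100 g as CaCO₃.
(a) Equivalents of H⁺ required: 39,100 ÷ 50 g/eq = 782.1 eq = 782.1 mol HCl.
(a) Mass of HCl: 782.1 × 36.5 = 28,550 g.
(a) Mass of 22.5% solution: 28,550 / 0.225 = 126,900 g.
(a) Volume: 126,900 g ÷ 1.12 g/mL = 113,300 mL.

(b) Volume: 1350 m³ = 1,350,000 L.
(b) After draining 23% and refilling: 123 × 0.77 + 10 × 0.23 = 97.01 ppm.
(b) Deficit to target: 107 − 97.01 = 9.99 mg/L.
(b) As CaCO₃: 9.99 mg/L × 1,350,000 L = 13,490 g; ÷ 50 g/eq ÷ 2 = 134.9 mol Na₂CO₃.
(b) Mass: 134.9 × 106 = 14,300 g.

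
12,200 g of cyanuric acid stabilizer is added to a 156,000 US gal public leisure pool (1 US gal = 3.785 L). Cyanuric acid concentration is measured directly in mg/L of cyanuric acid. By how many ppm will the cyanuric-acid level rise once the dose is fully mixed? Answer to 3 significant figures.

20.7 ppm

Volume: 156,000 US gal × 3.785 L/gal = 590,460 L.
Rise: 12,200 g / 590,460 L × 1000 = 20.66 mg/L.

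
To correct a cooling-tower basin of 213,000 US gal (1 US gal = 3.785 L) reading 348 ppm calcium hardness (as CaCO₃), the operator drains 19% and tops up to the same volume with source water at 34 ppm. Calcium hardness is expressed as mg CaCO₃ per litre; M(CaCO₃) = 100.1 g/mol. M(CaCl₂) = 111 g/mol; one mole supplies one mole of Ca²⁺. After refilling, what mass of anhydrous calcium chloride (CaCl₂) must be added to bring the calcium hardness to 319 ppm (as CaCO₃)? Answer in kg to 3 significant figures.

27.4 kg

Volume: 213,000 US gal × 3.785 L/gal = 806,205 L.
After draining 19% and refilling: 348 × 0.81 + 34 × 0.19 = 288.34 ppm.
Deficit to target: 319 − 288.34 = 30.66 mg/L.
As CaCO₃: 30.66 mg/L × 806,205 L = 24,720 g; ÷ 100.1 = 246.9 mol Ca²⁺.
Mass: 246.9 × 111 = 27,410 g.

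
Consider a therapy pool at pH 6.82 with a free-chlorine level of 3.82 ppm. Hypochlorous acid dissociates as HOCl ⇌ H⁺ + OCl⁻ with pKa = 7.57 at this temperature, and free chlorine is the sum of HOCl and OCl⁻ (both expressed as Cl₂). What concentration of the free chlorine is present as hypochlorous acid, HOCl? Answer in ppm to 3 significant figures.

[OCl⁻]/[HOCl] = 10^(pH − pKa) = 10^(6.82 − 7.57) = 10^-0.75 = 0.1778.
Fraction as HOCl = 1 / (1 + 0.1778) = 0.849.
HOCl = 0.849 × 3.82 ppm = 3.243 ppm.

3.24 ppm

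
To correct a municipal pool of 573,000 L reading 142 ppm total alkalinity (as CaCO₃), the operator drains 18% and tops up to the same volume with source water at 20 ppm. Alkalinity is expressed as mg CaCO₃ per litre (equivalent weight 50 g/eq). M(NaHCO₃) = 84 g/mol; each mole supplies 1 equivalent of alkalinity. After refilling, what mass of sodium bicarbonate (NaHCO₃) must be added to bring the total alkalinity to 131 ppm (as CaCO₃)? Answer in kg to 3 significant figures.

10.6 kg

After draining 18% and refilling: 142 × 0.82 + 20 × 0.18 = 120.04 ppm.
Deficit to target: 131 − 120.04 = 10.96 mg/L.
As CaCO₃: 10.96 mg/L × 573,000 L = 6280 g; ÷ 50 g/eq ÷ 1 = 125.6 mol NaHCO₃.
Mass: 125.6 × 84 = 10,550 g.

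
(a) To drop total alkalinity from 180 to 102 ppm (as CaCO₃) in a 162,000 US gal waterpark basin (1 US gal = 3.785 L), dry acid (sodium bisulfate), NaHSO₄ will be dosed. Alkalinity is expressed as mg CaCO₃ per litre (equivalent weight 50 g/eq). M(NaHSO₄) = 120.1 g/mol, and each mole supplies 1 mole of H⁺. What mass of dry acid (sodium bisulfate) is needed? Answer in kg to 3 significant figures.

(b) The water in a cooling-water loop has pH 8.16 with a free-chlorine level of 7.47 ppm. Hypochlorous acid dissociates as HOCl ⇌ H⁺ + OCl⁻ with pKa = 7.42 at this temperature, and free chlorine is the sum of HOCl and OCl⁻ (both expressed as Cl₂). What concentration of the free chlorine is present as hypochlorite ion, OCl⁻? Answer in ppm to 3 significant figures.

(a) 115 kg; (b) 6.32 ppm

(a) Volume: 162,000 US gal × 3.785 L/gal = 613,170 L.
(a) Alkalinity to neutralize: (180 − 102) = 78 mg/L as CaCO₃ × 613,170 L = 47,830 g as CaCO₃.
(a) Equivalents of H⁺ required: 47,830 ÷ 50 g/eq = 956.5 eq = 956.5 mol NaHSO₄.
(a) Mass of NaHSO₄: 956.5 × 120.1 = 114,900 g.

(b) [OCl⁻]/[HOCl] = 10^(pH − pKa) = 10^(8.16 − 7.42) = 10^0.74 = 5.495.
(b) Fraction as HOCl = 1 / (1 + 5.495) = 0.154.
(b) OCl⁻ = (1 − 0.154) × 7.47 ppm = 6.32 ppm.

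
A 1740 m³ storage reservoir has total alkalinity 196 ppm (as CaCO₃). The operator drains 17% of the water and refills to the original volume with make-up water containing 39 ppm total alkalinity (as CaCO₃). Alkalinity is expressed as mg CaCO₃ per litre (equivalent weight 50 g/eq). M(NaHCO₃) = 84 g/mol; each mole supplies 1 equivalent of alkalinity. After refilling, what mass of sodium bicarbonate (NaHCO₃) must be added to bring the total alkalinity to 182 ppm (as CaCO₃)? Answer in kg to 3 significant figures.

37.1 kg

Volume: 1740 m³ = 1,740,000 L.
After draining 17% and refilling: 196 × 0.83 + 39 × 0.17 = 169.31 ppm.
Deficit to target: 182 − 169.31 = 12.69 mg/L.
As CaCO₃: 12.69 mg/L × 1,740,000 L = 22,080 g; ÷ 50 g/eq ÷ 1 = 441.6 mol NaHCO₃.
Mass: 441.6 × 84 = 37,100 g.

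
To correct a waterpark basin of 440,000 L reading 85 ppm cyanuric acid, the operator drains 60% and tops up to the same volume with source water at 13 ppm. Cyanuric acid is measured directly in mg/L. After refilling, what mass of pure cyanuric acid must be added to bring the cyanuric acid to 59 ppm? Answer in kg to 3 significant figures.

After draining 60% and refilling: 85 × 0.40 + 13 × 0.60 = 41.8 ppm.
Deficit to target: 59 − 41.8 = 17.2 mg/L.
Mass: 17.2 mg/L × 440,000 L = 7568 g cyanuric acid.

7.57 kg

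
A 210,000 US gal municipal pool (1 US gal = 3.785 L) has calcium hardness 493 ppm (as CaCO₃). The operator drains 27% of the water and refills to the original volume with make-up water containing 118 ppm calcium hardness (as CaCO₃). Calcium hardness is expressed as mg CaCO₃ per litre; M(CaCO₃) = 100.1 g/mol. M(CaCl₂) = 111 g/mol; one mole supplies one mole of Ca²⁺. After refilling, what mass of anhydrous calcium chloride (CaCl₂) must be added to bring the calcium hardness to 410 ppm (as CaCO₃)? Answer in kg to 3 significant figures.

Volume: 210,000 US gal × 3.785 L/gal = 794,850 L.
After draining 27% and refilling: 493 × 0.73 + 118 × 0.27 = 391.75 ppm.
Deficit to target: 410 − 391.75 = 18.25 mg/L.
As CaCO₃: 18.25 mg/L × 794,850 L = 14,510 g; ÷ 100.1 = 144.9 mol Ca²⁺.
Mass: 144.9 × 111 = 16,090 g.

16.1 kg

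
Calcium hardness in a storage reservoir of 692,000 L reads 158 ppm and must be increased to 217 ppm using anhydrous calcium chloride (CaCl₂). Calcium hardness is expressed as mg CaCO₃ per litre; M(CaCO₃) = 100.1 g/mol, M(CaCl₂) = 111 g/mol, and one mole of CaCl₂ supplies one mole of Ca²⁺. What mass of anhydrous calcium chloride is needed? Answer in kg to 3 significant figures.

45.3 kg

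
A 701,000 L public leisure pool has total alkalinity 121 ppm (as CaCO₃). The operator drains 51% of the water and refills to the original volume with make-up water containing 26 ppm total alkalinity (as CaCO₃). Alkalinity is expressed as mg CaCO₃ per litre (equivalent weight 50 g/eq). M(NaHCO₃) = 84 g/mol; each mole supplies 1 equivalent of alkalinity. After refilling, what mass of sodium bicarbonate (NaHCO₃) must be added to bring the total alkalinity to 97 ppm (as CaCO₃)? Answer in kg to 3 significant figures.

28.8 kg

After draining 51% and refilling: 121 × 0.49 + 26 × 0.51 = 72.55 ppm.
Deficit to target: 97 − 72.55 = 24.45 mg/L.
As CaCO₃: 24.45 mg/L × 701,000 L = 17,140 g; ÷ 50 g/eq ÷ 1 = 342.8 mol NaHCO₃.
Mass: 342.8 × 84 = 28,790 g.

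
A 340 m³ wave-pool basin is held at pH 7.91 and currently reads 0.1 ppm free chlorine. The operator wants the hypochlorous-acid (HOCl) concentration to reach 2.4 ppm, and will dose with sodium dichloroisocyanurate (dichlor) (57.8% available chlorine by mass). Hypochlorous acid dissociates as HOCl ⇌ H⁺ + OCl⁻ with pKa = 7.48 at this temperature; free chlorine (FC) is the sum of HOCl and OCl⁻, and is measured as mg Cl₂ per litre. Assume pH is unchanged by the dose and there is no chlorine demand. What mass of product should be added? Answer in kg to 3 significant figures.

Volume: 340 m³ = 340,000 L.
[OCl⁻]/[HOCl] = 10^(pH − pKa) = 10^(7.91 − 7.48) = 2.692; fraction as HOCl = 1/(1 + 2.692) = 0.2709.
Free chlorine required for 2.4 ppm HOCl: 2.4 / 0.2709 = 8.86 ppm.
FC to add: 8.86 − 0.1 = 8.76 mg/L as Cl₂.
Cl₂ equivalent: 8.76 mg/L × 340,000 L = 2978 g.
Product at 57.8% available Cl: 2978 / 0.578 = 5153 g.

5.15 kg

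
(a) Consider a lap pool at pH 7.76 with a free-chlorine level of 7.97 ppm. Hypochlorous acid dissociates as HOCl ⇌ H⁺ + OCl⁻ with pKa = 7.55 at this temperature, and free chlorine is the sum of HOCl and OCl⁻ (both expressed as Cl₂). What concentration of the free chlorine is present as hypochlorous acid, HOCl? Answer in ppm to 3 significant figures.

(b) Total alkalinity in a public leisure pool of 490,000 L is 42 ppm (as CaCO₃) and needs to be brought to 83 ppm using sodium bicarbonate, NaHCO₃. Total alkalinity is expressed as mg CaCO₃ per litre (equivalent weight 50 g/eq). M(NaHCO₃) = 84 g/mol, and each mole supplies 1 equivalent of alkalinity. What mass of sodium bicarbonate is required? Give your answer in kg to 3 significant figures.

(a) [OCl⁻]/[HOCl] = 10^(pH − pKa) = 10^(7.76 − 7.55) = 10^0.21 = 1.622.
(a) Fraction as HOCl = 1 / (1 + 1.622) = 0.3814.
(a) HOCl = 0.3814 × 7.97 ppm = 3.04 ppm.

(b) Alkalinity to add: (83 − 42) = 41 mg/L as CaCO₃ × 490,000 L = 20,090 g as CaCO₃.
(b) Equivalents: 20,090 g ÷ 50 g/eq = 401.8 eq.
(b) NaHCO₃ supplies 1 eq per mole → 401.8 mol.
(b) Mass: 401.8 mol × 84 g/mol = 33,750 g.

(a) 3.04 ppm; (b) 33.8 kg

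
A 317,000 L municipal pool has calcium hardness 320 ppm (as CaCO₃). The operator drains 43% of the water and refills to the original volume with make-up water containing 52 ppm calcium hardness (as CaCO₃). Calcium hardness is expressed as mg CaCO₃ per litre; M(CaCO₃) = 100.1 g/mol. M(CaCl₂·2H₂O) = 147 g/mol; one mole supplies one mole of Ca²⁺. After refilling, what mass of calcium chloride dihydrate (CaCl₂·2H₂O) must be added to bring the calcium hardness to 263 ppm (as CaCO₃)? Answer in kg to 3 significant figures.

27.1 kg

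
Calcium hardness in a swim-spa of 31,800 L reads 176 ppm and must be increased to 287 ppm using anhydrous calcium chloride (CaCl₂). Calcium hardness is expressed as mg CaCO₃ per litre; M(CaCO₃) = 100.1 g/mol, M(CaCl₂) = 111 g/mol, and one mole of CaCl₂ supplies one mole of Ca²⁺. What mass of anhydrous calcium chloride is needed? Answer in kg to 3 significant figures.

Hardness to add: (287 − 176) = 111 mg/L as CaCO₃ × 31,800 L = 3530 g as CaCO₃.
Moles of Ca²⁺ (1 mol Ca²⁺ ≡ 1 mol CaCO₃): 3530 / 100.1 g/mol = 35.26 mol.
Mass of CaCl₂: 35.26 × 111 = 3914 g.

3.91 kg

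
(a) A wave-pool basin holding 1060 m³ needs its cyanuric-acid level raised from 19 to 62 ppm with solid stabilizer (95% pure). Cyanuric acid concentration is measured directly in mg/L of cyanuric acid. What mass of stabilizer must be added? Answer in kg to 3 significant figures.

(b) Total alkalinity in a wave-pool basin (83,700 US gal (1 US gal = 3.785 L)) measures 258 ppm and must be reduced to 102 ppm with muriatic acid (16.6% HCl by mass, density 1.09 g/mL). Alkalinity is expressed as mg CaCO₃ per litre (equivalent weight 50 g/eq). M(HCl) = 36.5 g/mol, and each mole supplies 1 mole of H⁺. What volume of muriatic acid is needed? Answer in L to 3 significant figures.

(a) Volume: 1060 m³ = 1,060,000 L.
(a) CYA to add: (62 − 19) = 43 mg/L × 1,060,000 L = 45,580 g cyanuric acid.
(a) At 95% purity: 45,580 / 0.95 = 47,980 g product.

(b) Volume: 83,700 US gal × 3.785 L/gal = 316,804 L.
(b) Alkalinity to neutralize: (258 − 102) = 156 mg/L as CaCO₃ × 316,804 L = 49,420 g as CaCO₃.
(b) Equivalents of H⁺ required: 49,420 ÷ 50 g/eq = 988.4 eq = 988.4 mol HCl.
(b) Mass of HCl: 988.4 × 36.5 = 36,080 g.
(b) Mass of 16.6% solution: 36,080 / 0.166 = 217,300 g.
(b) Volume: 217,300 g ÷ 1.09 g/mL = 199,400 mL.

(a) 48.0 kg; (b) 199 L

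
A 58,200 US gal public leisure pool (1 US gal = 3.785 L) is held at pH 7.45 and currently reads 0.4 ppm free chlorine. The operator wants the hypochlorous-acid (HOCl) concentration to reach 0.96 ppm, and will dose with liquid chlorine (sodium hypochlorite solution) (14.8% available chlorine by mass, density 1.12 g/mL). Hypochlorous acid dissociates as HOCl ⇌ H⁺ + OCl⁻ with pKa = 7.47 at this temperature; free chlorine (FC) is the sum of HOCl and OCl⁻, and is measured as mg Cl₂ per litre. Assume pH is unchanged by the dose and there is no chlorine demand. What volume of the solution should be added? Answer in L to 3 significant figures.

1.96 L

Volume: 58,200 US gal × 3.785 L/gal = 220,287 L.
[OCl⁻]/[HOCl] = 10^(pH − pKa) = 10^(7.45 − 7.47) = 0.955; fraction as HOCl = 1/(1 + 0.955) = 0.5115.
Free chlorine required for 0.96 ppm HOCl: 0.96 / 0.5115 = 1.877 ppm.
FC to add: 1.877 − 0.4 = 1.477 mg/L as Cl₂.
Cl₂ equivalent: 1.477 mg/L × 220,287 L = 325.3 g.
Product at 14.8% available Cl: 325.3 / 0.148 = 2198 g.
Volume: 2198 g ÷ 1.12 g/mL = 1963 mL.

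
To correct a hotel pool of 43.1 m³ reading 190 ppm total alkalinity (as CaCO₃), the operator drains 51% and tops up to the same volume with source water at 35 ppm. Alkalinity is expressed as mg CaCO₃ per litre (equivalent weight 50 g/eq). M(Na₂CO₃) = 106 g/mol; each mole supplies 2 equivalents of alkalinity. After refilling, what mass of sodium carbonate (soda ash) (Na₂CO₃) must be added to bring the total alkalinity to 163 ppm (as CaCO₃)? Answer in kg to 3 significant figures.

Volume: 43.1 m³ = 43,100 L.
After draining 51% and refilling: 190 × 0.49 + 35 × 0.51 = 110.95 ppm.
Deficit to target: 163 − 110.95 = 52.05 mg/L.
As CaCO₃: 52.05 mg/L × 43,100 L = 2243 g; ÷ 50 g/eq ÷ 2 = 22.43 mol Na₂CO₃.
Mass: 22.43 × 106 = 2378 g.

2.38 kg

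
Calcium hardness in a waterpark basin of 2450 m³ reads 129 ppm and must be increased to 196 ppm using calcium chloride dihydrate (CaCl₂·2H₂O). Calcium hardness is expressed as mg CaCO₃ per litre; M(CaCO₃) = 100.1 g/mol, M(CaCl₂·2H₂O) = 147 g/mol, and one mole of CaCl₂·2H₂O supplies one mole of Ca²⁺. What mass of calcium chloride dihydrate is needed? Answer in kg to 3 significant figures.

241 kg

Volume: 2450 m³ = 2,450,000 L.
Hardness to add: (196 − 129) = 67 mg/L as CaCO₃ × 2,450,000 L = 164,200 g as CaCO₃.
Moles of Ca²⁺ (1 mol Ca²⁺ ≡ 1 mol CaCO₃): 164,200 / 100.1 g/mol = 1640 mol.
Mass of CaCl₂·2H₂O: 1640 × 147 = 241,100 g.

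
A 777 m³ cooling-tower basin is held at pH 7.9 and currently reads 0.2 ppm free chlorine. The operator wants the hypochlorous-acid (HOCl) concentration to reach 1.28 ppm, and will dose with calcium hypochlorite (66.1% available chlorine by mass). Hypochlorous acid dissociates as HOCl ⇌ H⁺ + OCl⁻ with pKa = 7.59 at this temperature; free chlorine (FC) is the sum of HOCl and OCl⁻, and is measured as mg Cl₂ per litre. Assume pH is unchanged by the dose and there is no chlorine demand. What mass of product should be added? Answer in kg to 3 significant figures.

4.34 kg

Volume: 777 m³ = 777,000 L.
[OCl⁻]/[HOCl] = 10^(pH − pKa) = 10^(7.9 − 7.59) = 2.042; fraction as HOCl = 1/(1 + 2.042) = 0.3288.
Free chlorine required for 1.28 ppm HOCl: 1.28 / 0.3288 = 3.893 ppm.
FC to add: 3.893 − 0.2 = 3.693 mg/L as Cl₂.
Cl₂ equivalent: 3.693 mg/L × 777,000 L = 2870 g.
Product at 66.1% available Cl: 2870 / 0.661 = 4342 g.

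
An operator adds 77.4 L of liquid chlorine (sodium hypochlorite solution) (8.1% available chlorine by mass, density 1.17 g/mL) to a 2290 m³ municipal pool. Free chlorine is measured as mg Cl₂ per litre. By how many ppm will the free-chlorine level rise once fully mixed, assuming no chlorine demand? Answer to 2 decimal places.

Volume: 2290 m³ = 2,290,000 L.
Mass of solution: 77.4 L × 1000 mL/L × 1.17 g/mL = 90,560 g.
Available chlorine delivered: 90,560 g × 0.081 = 7335 g as Cl₂.
Concentration rise: 7335 g / 2,290,000 L = 3.203 mg/L = 3.20 ppm.

3.20 ppm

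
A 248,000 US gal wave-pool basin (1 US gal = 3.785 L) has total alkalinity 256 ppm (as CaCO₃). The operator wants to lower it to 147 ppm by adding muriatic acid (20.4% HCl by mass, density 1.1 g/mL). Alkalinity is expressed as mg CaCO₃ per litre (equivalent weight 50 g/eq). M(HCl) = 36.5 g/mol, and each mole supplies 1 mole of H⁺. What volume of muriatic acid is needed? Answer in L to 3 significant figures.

Volume: 248,000 US gal × 3.785 L/gal = 938,680 L.
Alkalinity to neutralize: (256 − 147) = 109 mg/L as CaCO₃ × 938,680 L = 102,300 g as CaCO₃.
Equivalents of H⁺ required: 102,300 ÷ 50 g/eq = 2046 eq = 2046 mol HCl.
Mass of HCl: 2046 × 36.5 = 74,690 g.
Mass of 20.4% solution: 74,690 / 0.204 = 366,100 g.
Volume: 366,100 g ÷ 1.1 g/mL = 332,800 mL.

333 L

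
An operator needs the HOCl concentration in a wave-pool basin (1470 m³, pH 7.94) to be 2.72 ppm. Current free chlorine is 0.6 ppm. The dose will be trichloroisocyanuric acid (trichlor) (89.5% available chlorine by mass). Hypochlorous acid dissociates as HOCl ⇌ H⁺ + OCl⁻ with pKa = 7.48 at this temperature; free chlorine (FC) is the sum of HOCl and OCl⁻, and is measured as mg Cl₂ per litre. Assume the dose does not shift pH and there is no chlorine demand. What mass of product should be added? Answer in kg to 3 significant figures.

Volume: 1470 m³ = 1,470,000 L.
[OCl⁻]/[HOCl] = 10^(pH − pKa) = 10^(7.94 − 7.48) = 2.884; fraction as HOCl = 1/(1 + 2.884) = 0.2575.
Free chlorine required for 2.72 ppm HOCl: 2.72 / 0.2575 = 10.56 ppm.
FC to add: 10.56 − 0.6 = 9.965 mg/L as Cl₂.
Cl₂ equivalent: 9.965 mg/L × 1,470,000 L = 14,650 g.
Product at 89.5% available Cl: 14,650 / 0.895 = 16,370 g.

16.4 kg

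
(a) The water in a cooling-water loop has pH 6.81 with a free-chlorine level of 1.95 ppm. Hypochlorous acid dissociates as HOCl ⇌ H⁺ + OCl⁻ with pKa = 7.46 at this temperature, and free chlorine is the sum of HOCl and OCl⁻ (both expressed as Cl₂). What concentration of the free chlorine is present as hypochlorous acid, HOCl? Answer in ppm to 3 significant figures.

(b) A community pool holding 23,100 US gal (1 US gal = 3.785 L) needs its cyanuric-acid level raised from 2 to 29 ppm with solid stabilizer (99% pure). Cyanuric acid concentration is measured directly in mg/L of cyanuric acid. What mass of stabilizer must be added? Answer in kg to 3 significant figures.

(a) 1.59 ppm; (b) 2.38 kg

(a) [OCl⁻]/[HOCl] = 10^(pH − pKa) = 10^(6.81 − 7.46) = 10^-0.65 = 0.2239.
(a) Fraction as HOCl = 1 / (1 + 0.2239) = 0.8171.
(a) HOCl = 0.8171 × 1.95 ppm = 1.593 ppm.

(b) Volume: 23,100 US gal × 3.785 L/gal = 87,434 L.
(b) CYA to add: (29 − 2) = 27 mg/L × 87,434 L = 2361 g cyanuric acid.
(b) At 99% purity: 2361 / 0.99 = 2385 g product.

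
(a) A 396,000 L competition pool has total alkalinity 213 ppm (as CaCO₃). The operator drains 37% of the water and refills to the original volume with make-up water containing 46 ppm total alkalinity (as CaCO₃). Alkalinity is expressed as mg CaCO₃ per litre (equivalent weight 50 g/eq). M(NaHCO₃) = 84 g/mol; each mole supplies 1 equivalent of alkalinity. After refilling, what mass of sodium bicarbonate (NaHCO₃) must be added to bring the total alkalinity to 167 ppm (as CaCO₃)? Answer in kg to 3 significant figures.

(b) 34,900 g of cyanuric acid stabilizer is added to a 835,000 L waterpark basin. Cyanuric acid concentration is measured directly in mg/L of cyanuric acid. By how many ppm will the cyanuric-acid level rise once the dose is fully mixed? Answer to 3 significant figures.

(a) After draining 37% and refilling: 213 × 0.63 + 46 × 0.37 = 151.21 ppm.
(a) Deficit to target: 167 − 151.21 = 15.79 mg/L.
(a) As CaCO₃: 15.79 mg/L × 396,000 L = 6253 g; ÷ 50 g/eq ÷ 1 = 125.1 mol NaHCO₃.
(a) Mass: 125.1 × 84 = 10,500 g.

(b) Rise: 34,900 g / 835,000 L × 1000 = 41.8 mg/L.

(a) 10.5 kg; (b) 41.8 ppm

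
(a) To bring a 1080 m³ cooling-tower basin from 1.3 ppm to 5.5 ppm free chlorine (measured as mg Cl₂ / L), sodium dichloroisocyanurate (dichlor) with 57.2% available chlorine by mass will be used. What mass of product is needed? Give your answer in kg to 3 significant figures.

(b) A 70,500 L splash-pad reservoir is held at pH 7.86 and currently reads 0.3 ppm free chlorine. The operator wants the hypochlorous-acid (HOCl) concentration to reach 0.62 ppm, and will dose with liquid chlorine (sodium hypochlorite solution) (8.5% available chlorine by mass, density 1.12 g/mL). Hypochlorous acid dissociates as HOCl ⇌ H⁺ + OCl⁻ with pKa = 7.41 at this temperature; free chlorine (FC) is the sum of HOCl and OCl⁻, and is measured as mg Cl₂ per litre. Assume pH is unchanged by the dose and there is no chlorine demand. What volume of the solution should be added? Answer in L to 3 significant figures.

(a) Volume: 1080 m³ = 1,080,000 L.
(a) Chlorine deficit: 5.5 − 1.3 = 4.2 ppm = 4.2 mg/L as Cl₂.
(a) Cl₂ equivalent needed: 4.2 mg/L × 1,080,000 L = 4,536,000 mg = 4536 g.
(a) Product at 57.2% available chlorine: 4536 / 0.572 = 7930 g.

(b) [OCl⁻]/[HOCl] = 10^(pH − pKa) = 10^(7.86 − 7.41) = 2.818; fraction as HOCl = 1/(1 + 2.818) = 0.2619.
(b) Free chlorine required for 0.62 ppm HOCl: 0.62 / 0.2619 = 2.367 ppm.
(b) FC to add: 2.367 − 0.3 = 2.067 mg/L as Cl₂.
(b) Cl₂ equivalent: 2.067 mg/L × 70,500 L = 145.8 g.
(b) Product at 8.5% available Cl: 145.8 / 0.085 = 1715 g.
(b) Volume: 1715 g ÷ 1.12 g/mL = 1531 mL.

(a) 7.93 kg; (b) 1.53 L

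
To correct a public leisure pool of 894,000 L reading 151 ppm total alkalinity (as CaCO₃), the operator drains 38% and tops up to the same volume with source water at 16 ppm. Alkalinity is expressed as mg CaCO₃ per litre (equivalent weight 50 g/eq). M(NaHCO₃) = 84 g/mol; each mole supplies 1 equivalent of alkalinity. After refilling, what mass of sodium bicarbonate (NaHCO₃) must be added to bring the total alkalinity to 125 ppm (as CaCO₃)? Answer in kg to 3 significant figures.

After draining 38% and refilling: 151 × 0.62 + 16 × 0.38 = 99.7 ppm.
Deficit to target: 125 − 99.7 = 25.3 mg/L.
As CaCO₃: 25.3 mg/L × 894,000 L = 22,620 g; ÷ 50 g/eq ÷ 1 = 452.4 mol NaHCO₃.
Mass: 452.4 × 84 = 38,000 g.

38.0 kg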